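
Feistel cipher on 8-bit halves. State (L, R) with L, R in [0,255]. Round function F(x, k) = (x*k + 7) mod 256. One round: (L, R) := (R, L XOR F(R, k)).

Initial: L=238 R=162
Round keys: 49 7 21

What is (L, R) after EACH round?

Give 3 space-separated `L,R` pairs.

Round 1 (k=49): L=162 R=231
Round 2 (k=7): L=231 R=250
Round 3 (k=21): L=250 R=110

Answer: 162,231 231,250 250,110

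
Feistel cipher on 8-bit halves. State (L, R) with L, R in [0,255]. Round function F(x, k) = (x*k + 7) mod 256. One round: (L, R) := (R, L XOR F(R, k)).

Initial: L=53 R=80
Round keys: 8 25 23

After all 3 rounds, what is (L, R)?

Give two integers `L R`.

Round 1 (k=8): L=80 R=178
Round 2 (k=25): L=178 R=57
Round 3 (k=23): L=57 R=148

Answer: 57 148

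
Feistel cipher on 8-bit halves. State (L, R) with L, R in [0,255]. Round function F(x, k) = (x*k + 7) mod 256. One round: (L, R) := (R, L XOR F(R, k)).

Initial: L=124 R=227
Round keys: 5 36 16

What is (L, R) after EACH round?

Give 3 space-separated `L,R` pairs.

Answer: 227,10 10,140 140,205

Derivation:
Round 1 (k=5): L=227 R=10
Round 2 (k=36): L=10 R=140
Round 3 (k=16): L=140 R=205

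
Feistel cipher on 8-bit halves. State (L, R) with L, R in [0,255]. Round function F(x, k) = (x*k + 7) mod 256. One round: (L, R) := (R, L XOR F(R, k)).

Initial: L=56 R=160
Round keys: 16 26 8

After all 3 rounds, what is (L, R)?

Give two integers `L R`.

Answer: 205 80

Derivation:
Round 1 (k=16): L=160 R=63
Round 2 (k=26): L=63 R=205
Round 3 (k=8): L=205 R=80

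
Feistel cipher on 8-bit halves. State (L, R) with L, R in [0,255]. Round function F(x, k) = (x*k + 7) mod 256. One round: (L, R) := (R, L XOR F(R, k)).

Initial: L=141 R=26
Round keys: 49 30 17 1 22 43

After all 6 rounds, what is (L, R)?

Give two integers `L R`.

Round 1 (k=49): L=26 R=140
Round 2 (k=30): L=140 R=117
Round 3 (k=17): L=117 R=64
Round 4 (k=1): L=64 R=50
Round 5 (k=22): L=50 R=19
Round 6 (k=43): L=19 R=10

Answer: 19 10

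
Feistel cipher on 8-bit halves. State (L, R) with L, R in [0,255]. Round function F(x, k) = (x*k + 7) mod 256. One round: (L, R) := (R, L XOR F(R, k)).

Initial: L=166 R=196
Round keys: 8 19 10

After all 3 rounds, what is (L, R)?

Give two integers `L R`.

Answer: 94 50

Derivation:
Round 1 (k=8): L=196 R=129
Round 2 (k=19): L=129 R=94
Round 3 (k=10): L=94 R=50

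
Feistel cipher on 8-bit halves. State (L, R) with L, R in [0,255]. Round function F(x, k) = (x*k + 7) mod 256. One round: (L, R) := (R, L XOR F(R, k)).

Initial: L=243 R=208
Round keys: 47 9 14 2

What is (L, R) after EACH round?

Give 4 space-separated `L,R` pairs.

Answer: 208,196 196,59 59,133 133,42

Derivation:
Round 1 (k=47): L=208 R=196
Round 2 (k=9): L=196 R=59
Round 3 (k=14): L=59 R=133
Round 4 (k=2): L=133 R=42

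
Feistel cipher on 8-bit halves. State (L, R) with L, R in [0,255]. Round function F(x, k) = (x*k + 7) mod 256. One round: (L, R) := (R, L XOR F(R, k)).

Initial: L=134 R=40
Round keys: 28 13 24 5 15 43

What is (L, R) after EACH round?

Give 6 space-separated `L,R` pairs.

Answer: 40,225 225,92 92,70 70,57 57,24 24,54

Derivation:
Round 1 (k=28): L=40 R=225
Round 2 (k=13): L=225 R=92
Round 3 (k=24): L=92 R=70
Round 4 (k=5): L=70 R=57
Round 5 (k=15): L=57 R=24
Round 6 (k=43): L=24 R=54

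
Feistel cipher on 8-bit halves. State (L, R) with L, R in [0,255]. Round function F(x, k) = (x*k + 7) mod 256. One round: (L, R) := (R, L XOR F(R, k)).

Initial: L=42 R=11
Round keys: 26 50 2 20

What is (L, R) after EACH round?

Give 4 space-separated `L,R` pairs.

Round 1 (k=26): L=11 R=15
Round 2 (k=50): L=15 R=254
Round 3 (k=2): L=254 R=12
Round 4 (k=20): L=12 R=9

Answer: 11,15 15,254 254,12 12,9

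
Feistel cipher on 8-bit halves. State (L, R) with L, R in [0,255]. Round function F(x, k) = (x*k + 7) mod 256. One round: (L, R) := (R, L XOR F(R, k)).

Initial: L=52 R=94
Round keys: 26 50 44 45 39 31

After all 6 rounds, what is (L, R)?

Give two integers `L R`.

Answer: 227 220

Derivation:
Round 1 (k=26): L=94 R=167
Round 2 (k=50): L=167 R=251
Round 3 (k=44): L=251 R=140
Round 4 (k=45): L=140 R=88
Round 5 (k=39): L=88 R=227
Round 6 (k=31): L=227 R=220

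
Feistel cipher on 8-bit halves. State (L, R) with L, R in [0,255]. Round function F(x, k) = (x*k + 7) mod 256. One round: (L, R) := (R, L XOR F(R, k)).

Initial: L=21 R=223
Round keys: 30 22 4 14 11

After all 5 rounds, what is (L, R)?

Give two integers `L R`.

Round 1 (k=30): L=223 R=60
Round 2 (k=22): L=60 R=240
Round 3 (k=4): L=240 R=251
Round 4 (k=14): L=251 R=49
Round 5 (k=11): L=49 R=217

Answer: 49 217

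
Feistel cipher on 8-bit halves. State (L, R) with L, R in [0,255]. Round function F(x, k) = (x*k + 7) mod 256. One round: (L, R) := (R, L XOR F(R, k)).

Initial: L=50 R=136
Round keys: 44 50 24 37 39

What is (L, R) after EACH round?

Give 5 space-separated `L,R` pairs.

Round 1 (k=44): L=136 R=85
Round 2 (k=50): L=85 R=41
Round 3 (k=24): L=41 R=138
Round 4 (k=37): L=138 R=208
Round 5 (k=39): L=208 R=61

Answer: 136,85 85,41 41,138 138,208 208,61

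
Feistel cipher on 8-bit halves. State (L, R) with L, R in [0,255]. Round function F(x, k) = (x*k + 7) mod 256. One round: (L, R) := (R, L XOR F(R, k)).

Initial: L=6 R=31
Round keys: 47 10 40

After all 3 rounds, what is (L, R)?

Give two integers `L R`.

Round 1 (k=47): L=31 R=190
Round 2 (k=10): L=190 R=108
Round 3 (k=40): L=108 R=89

Answer: 108 89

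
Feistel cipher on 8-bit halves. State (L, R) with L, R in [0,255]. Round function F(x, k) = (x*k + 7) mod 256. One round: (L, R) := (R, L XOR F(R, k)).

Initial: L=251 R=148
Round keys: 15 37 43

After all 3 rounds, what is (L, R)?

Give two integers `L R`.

Answer: 251 120

Derivation:
Round 1 (k=15): L=148 R=72
Round 2 (k=37): L=72 R=251
Round 3 (k=43): L=251 R=120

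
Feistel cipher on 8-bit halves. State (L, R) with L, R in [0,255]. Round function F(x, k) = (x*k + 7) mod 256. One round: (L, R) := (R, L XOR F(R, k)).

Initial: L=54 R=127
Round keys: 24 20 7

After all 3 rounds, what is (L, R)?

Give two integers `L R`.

Round 1 (k=24): L=127 R=217
Round 2 (k=20): L=217 R=132
Round 3 (k=7): L=132 R=122

Answer: 132 122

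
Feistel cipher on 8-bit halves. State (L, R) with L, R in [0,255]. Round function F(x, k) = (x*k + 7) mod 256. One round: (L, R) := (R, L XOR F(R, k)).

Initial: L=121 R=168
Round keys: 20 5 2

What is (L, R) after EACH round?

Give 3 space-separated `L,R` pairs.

Answer: 168,94 94,117 117,175

Derivation:
Round 1 (k=20): L=168 R=94
Round 2 (k=5): L=94 R=117
Round 3 (k=2): L=117 R=175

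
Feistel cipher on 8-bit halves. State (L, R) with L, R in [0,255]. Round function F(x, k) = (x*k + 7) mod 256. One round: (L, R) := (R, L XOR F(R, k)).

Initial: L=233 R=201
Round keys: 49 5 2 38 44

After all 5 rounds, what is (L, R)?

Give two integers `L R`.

Round 1 (k=49): L=201 R=105
Round 2 (k=5): L=105 R=221
Round 3 (k=2): L=221 R=168
Round 4 (k=38): L=168 R=42
Round 5 (k=44): L=42 R=151

Answer: 42 151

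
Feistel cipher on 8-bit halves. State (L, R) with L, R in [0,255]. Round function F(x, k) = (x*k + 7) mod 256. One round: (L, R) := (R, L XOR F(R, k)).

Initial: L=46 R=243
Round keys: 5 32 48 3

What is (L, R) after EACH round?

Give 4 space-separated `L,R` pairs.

Answer: 243,232 232,244 244,47 47,96

Derivation:
Round 1 (k=5): L=243 R=232
Round 2 (k=32): L=232 R=244
Round 3 (k=48): L=244 R=47
Round 4 (k=3): L=47 R=96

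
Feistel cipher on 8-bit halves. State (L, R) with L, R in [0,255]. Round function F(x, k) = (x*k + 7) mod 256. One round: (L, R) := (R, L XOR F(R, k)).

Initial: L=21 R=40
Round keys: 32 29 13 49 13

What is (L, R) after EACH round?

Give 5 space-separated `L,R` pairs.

Answer: 40,18 18,57 57,254 254,156 156,13

Derivation:
Round 1 (k=32): L=40 R=18
Round 2 (k=29): L=18 R=57
Round 3 (k=13): L=57 R=254
Round 4 (k=49): L=254 R=156
Round 5 (k=13): L=156 R=13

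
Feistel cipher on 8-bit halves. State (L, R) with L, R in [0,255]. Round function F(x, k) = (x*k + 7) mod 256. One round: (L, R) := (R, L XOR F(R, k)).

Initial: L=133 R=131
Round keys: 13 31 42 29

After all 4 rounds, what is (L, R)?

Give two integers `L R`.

Answer: 118 218

Derivation:
Round 1 (k=13): L=131 R=43
Round 2 (k=31): L=43 R=191
Round 3 (k=42): L=191 R=118
Round 4 (k=29): L=118 R=218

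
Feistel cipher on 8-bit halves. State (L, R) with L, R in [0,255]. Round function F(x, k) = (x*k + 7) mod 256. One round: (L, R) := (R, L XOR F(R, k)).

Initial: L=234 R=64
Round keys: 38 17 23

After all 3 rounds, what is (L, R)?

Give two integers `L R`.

Answer: 4 14

Derivation:
Round 1 (k=38): L=64 R=109
Round 2 (k=17): L=109 R=4
Round 3 (k=23): L=4 R=14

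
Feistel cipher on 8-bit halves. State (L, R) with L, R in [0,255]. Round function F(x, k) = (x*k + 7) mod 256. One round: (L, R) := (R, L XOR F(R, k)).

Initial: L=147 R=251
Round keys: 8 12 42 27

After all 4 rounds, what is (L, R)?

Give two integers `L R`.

Round 1 (k=8): L=251 R=76
Round 2 (k=12): L=76 R=108
Round 3 (k=42): L=108 R=243
Round 4 (k=27): L=243 R=196

Answer: 243 196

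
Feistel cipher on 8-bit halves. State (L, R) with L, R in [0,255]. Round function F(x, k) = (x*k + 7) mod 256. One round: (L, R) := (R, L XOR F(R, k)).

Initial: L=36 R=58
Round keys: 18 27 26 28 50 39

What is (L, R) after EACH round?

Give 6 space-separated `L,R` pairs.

Round 1 (k=18): L=58 R=63
Round 2 (k=27): L=63 R=150
Round 3 (k=26): L=150 R=124
Round 4 (k=28): L=124 R=1
Round 5 (k=50): L=1 R=69
Round 6 (k=39): L=69 R=139

Answer: 58,63 63,150 150,124 124,1 1,69 69,139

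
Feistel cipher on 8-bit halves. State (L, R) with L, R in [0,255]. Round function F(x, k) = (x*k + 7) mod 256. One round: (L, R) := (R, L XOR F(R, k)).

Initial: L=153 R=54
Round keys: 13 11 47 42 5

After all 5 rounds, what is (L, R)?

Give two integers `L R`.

Answer: 174 155

Derivation:
Round 1 (k=13): L=54 R=92
Round 2 (k=11): L=92 R=205
Round 3 (k=47): L=205 R=246
Round 4 (k=42): L=246 R=174
Round 5 (k=5): L=174 R=155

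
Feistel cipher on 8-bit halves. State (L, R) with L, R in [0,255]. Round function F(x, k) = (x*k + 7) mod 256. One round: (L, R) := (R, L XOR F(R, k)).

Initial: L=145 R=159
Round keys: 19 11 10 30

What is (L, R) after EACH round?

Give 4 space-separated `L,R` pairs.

Answer: 159,69 69,97 97,148 148,62

Derivation:
Round 1 (k=19): L=159 R=69
Round 2 (k=11): L=69 R=97
Round 3 (k=10): L=97 R=148
Round 4 (k=30): L=148 R=62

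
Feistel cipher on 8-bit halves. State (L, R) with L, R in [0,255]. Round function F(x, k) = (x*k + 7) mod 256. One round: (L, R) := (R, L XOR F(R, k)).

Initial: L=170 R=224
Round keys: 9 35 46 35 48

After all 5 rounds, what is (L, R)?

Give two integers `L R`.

Answer: 55 209

Derivation:
Round 1 (k=9): L=224 R=77
Round 2 (k=35): L=77 R=110
Round 3 (k=46): L=110 R=134
Round 4 (k=35): L=134 R=55
Round 5 (k=48): L=55 R=209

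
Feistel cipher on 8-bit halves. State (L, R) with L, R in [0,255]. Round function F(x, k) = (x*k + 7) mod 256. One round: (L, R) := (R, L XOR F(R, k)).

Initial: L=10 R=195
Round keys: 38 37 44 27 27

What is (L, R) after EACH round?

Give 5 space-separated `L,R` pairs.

Round 1 (k=38): L=195 R=243
Round 2 (k=37): L=243 R=229
Round 3 (k=44): L=229 R=144
Round 4 (k=27): L=144 R=210
Round 5 (k=27): L=210 R=189

Answer: 195,243 243,229 229,144 144,210 210,189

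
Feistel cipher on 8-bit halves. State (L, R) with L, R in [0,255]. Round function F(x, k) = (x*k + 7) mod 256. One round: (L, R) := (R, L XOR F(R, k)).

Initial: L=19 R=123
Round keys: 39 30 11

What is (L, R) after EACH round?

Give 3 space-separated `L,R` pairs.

Round 1 (k=39): L=123 R=215
Round 2 (k=30): L=215 R=66
Round 3 (k=11): L=66 R=10

Answer: 123,215 215,66 66,10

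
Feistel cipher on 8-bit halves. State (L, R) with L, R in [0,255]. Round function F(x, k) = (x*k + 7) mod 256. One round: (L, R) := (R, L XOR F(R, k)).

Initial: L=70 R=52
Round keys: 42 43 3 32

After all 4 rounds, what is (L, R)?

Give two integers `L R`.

Round 1 (k=42): L=52 R=201
Round 2 (k=43): L=201 R=254
Round 3 (k=3): L=254 R=200
Round 4 (k=32): L=200 R=249

Answer: 200 249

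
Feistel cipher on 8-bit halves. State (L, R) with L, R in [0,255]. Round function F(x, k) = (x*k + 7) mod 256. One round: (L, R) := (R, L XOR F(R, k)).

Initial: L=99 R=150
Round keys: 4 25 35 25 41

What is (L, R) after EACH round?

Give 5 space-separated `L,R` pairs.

Answer: 150,60 60,117 117,58 58,196 196,81

Derivation:
Round 1 (k=4): L=150 R=60
Round 2 (k=25): L=60 R=117
Round 3 (k=35): L=117 R=58
Round 4 (k=25): L=58 R=196
Round 5 (k=41): L=196 R=81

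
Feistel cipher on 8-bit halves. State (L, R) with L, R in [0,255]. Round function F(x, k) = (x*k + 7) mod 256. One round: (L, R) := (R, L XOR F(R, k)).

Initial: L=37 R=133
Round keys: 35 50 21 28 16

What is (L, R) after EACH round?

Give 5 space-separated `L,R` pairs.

Answer: 133,19 19,56 56,140 140,111 111,123

Derivation:
Round 1 (k=35): L=133 R=19
Round 2 (k=50): L=19 R=56
Round 3 (k=21): L=56 R=140
Round 4 (k=28): L=140 R=111
Round 5 (k=16): L=111 R=123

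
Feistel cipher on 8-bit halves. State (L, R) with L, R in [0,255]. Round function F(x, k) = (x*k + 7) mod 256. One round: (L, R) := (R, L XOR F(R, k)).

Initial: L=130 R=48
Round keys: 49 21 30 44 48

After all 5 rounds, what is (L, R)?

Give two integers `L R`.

Answer: 207 5

Derivation:
Round 1 (k=49): L=48 R=181
Round 2 (k=21): L=181 R=208
Round 3 (k=30): L=208 R=210
Round 4 (k=44): L=210 R=207
Round 5 (k=48): L=207 R=5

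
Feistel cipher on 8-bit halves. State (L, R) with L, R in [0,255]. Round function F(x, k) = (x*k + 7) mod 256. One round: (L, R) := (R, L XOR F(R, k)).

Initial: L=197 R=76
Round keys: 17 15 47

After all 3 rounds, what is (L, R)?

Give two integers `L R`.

Answer: 221 76

Derivation:
Round 1 (k=17): L=76 R=214
Round 2 (k=15): L=214 R=221
Round 3 (k=47): L=221 R=76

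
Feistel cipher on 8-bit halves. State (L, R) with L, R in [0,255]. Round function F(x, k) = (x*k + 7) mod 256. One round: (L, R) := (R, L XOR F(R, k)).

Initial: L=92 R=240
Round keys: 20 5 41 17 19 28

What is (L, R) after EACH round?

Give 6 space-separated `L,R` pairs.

Round 1 (k=20): L=240 R=155
Round 2 (k=5): L=155 R=254
Round 3 (k=41): L=254 R=46
Round 4 (k=17): L=46 R=235
Round 5 (k=19): L=235 R=86
Round 6 (k=28): L=86 R=132

Answer: 240,155 155,254 254,46 46,235 235,86 86,132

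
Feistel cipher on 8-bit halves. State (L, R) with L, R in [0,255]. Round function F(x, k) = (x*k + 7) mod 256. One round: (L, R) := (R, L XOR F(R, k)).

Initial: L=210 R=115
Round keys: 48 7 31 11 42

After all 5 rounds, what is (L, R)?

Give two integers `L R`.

Answer: 89 106

Derivation:
Round 1 (k=48): L=115 R=69
Round 2 (k=7): L=69 R=153
Round 3 (k=31): L=153 R=203
Round 4 (k=11): L=203 R=89
Round 5 (k=42): L=89 R=106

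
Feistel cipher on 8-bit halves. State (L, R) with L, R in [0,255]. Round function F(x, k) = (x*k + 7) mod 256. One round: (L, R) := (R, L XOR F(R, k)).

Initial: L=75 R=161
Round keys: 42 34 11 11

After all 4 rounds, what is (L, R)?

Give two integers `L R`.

Answer: 31 70

Derivation:
Round 1 (k=42): L=161 R=58
Round 2 (k=34): L=58 R=26
Round 3 (k=11): L=26 R=31
Round 4 (k=11): L=31 R=70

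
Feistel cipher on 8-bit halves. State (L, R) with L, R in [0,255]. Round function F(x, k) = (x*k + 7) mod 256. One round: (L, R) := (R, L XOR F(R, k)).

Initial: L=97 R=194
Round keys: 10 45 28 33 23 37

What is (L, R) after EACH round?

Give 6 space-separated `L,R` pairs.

Answer: 194,250 250,59 59,129 129,147 147,189 189,203

Derivation:
Round 1 (k=10): L=194 R=250
Round 2 (k=45): L=250 R=59
Round 3 (k=28): L=59 R=129
Round 4 (k=33): L=129 R=147
Round 5 (k=23): L=147 R=189
Round 6 (k=37): L=189 R=203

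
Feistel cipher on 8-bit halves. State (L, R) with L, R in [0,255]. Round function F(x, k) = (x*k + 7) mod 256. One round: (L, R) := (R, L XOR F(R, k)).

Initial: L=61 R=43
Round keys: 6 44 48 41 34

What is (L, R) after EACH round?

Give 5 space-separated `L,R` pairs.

Answer: 43,52 52,220 220,115 115,174 174,80

Derivation:
Round 1 (k=6): L=43 R=52
Round 2 (k=44): L=52 R=220
Round 3 (k=48): L=220 R=115
Round 4 (k=41): L=115 R=174
Round 5 (k=34): L=174 R=80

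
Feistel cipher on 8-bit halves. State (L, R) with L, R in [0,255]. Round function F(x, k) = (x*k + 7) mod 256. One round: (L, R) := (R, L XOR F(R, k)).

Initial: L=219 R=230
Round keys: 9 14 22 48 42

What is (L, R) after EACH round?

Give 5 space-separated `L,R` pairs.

Round 1 (k=9): L=230 R=198
Round 2 (k=14): L=198 R=61
Round 3 (k=22): L=61 R=131
Round 4 (k=48): L=131 R=170
Round 5 (k=42): L=170 R=104

Answer: 230,198 198,61 61,131 131,170 170,104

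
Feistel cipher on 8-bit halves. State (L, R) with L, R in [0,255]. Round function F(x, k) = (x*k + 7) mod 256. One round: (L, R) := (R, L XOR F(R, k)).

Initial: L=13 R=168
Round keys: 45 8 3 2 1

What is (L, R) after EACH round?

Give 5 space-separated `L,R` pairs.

Round 1 (k=45): L=168 R=130
Round 2 (k=8): L=130 R=191
Round 3 (k=3): L=191 R=198
Round 4 (k=2): L=198 R=44
Round 5 (k=1): L=44 R=245

Answer: 168,130 130,191 191,198 198,44 44,245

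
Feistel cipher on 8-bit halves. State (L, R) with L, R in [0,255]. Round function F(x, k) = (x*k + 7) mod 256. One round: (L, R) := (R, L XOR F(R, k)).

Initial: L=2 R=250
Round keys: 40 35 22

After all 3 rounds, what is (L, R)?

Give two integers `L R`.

Round 1 (k=40): L=250 R=21
Round 2 (k=35): L=21 R=28
Round 3 (k=22): L=28 R=122

Answer: 28 122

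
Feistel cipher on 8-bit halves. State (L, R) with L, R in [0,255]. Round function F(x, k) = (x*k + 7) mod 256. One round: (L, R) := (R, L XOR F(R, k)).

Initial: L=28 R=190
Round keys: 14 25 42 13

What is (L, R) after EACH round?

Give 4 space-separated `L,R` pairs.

Round 1 (k=14): L=190 R=119
Round 2 (k=25): L=119 R=24
Round 3 (k=42): L=24 R=128
Round 4 (k=13): L=128 R=159

Answer: 190,119 119,24 24,128 128,159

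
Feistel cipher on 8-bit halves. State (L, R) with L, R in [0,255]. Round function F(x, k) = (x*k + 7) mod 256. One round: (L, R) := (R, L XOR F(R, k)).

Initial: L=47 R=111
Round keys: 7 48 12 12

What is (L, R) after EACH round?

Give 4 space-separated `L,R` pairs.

Answer: 111,63 63,184 184,152 152,159

Derivation:
Round 1 (k=7): L=111 R=63
Round 2 (k=48): L=63 R=184
Round 3 (k=12): L=184 R=152
Round 4 (k=12): L=152 R=159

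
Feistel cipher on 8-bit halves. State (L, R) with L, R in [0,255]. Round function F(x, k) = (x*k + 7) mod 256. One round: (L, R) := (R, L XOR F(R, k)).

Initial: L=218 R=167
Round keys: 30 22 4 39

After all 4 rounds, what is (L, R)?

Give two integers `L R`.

Answer: 252 5

Derivation:
Round 1 (k=30): L=167 R=67
Round 2 (k=22): L=67 R=110
Round 3 (k=4): L=110 R=252
Round 4 (k=39): L=252 R=5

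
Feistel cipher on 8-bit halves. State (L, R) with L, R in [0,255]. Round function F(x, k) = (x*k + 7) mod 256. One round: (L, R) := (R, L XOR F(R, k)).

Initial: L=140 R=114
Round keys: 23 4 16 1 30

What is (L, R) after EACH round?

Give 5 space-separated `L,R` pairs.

Round 1 (k=23): L=114 R=201
Round 2 (k=4): L=201 R=89
Round 3 (k=16): L=89 R=94
Round 4 (k=1): L=94 R=60
Round 5 (k=30): L=60 R=81

Answer: 114,201 201,89 89,94 94,60 60,81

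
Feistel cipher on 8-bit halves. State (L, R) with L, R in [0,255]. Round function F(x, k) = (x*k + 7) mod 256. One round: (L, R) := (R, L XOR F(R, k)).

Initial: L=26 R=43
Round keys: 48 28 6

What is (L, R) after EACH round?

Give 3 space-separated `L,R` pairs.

Answer: 43,13 13,88 88,26

Derivation:
Round 1 (k=48): L=43 R=13
Round 2 (k=28): L=13 R=88
Round 3 (k=6): L=88 R=26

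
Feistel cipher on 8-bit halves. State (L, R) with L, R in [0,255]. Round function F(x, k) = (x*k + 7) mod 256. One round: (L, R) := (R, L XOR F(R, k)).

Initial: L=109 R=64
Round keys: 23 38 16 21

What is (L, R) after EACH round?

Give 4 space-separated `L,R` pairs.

Round 1 (k=23): L=64 R=170
Round 2 (k=38): L=170 R=3
Round 3 (k=16): L=3 R=157
Round 4 (k=21): L=157 R=235

Answer: 64,170 170,3 3,157 157,235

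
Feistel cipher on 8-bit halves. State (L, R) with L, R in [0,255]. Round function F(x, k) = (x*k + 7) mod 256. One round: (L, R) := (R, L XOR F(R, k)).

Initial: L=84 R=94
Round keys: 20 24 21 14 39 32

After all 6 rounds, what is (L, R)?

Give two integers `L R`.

Round 1 (k=20): L=94 R=11
Round 2 (k=24): L=11 R=81
Round 3 (k=21): L=81 R=167
Round 4 (k=14): L=167 R=120
Round 5 (k=39): L=120 R=232
Round 6 (k=32): L=232 R=127

Answer: 232 127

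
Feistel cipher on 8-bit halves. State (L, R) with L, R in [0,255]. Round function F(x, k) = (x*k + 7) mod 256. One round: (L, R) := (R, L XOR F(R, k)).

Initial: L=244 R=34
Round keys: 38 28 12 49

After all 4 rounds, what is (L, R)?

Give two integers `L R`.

Answer: 20 178

Derivation:
Round 1 (k=38): L=34 R=231
Round 2 (k=28): L=231 R=105
Round 3 (k=12): L=105 R=20
Round 4 (k=49): L=20 R=178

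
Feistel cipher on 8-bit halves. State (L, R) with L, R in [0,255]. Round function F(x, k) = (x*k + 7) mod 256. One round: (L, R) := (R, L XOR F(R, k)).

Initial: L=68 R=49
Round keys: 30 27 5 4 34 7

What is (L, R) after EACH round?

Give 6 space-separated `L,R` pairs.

Round 1 (k=30): L=49 R=129
Round 2 (k=27): L=129 R=147
Round 3 (k=5): L=147 R=103
Round 4 (k=4): L=103 R=48
Round 5 (k=34): L=48 R=0
Round 6 (k=7): L=0 R=55

Answer: 49,129 129,147 147,103 103,48 48,0 0,55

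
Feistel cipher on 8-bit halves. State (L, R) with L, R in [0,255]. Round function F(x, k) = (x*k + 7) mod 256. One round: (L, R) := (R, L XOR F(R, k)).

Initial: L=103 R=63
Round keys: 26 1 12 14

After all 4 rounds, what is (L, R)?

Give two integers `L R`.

Answer: 37 35

Derivation:
Round 1 (k=26): L=63 R=10
Round 2 (k=1): L=10 R=46
Round 3 (k=12): L=46 R=37
Round 4 (k=14): L=37 R=35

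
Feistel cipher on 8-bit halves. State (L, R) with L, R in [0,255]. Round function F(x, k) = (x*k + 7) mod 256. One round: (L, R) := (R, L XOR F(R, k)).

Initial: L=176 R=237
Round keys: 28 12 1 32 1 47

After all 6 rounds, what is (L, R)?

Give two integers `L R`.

Answer: 134 160

Derivation:
Round 1 (k=28): L=237 R=67
Round 2 (k=12): L=67 R=198
Round 3 (k=1): L=198 R=142
Round 4 (k=32): L=142 R=1
Round 5 (k=1): L=1 R=134
Round 6 (k=47): L=134 R=160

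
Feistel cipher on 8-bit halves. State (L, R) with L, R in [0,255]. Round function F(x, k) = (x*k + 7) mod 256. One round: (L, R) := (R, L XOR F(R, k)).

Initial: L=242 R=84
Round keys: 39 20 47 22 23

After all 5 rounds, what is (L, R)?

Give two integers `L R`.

Round 1 (k=39): L=84 R=33
Round 2 (k=20): L=33 R=207
Round 3 (k=47): L=207 R=41
Round 4 (k=22): L=41 R=66
Round 5 (k=23): L=66 R=220

Answer: 66 220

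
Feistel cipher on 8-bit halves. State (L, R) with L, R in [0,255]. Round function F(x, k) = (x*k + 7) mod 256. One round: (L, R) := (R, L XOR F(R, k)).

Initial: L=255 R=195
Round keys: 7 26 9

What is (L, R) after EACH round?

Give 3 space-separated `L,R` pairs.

Round 1 (k=7): L=195 R=163
Round 2 (k=26): L=163 R=86
Round 3 (k=9): L=86 R=174

Answer: 195,163 163,86 86,174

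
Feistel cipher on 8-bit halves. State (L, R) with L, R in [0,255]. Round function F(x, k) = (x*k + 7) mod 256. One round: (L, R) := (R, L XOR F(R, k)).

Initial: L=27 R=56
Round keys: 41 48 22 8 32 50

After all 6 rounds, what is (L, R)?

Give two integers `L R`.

Answer: 18 219

Derivation:
Round 1 (k=41): L=56 R=228
Round 2 (k=48): L=228 R=255
Round 3 (k=22): L=255 R=21
Round 4 (k=8): L=21 R=80
Round 5 (k=32): L=80 R=18
Round 6 (k=50): L=18 R=219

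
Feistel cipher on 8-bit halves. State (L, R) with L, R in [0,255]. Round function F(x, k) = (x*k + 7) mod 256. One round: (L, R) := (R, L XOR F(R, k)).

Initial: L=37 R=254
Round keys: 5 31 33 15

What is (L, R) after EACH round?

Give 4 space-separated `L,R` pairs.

Answer: 254,216 216,209 209,32 32,54

Derivation:
Round 1 (k=5): L=254 R=216
Round 2 (k=31): L=216 R=209
Round 3 (k=33): L=209 R=32
Round 4 (k=15): L=32 R=54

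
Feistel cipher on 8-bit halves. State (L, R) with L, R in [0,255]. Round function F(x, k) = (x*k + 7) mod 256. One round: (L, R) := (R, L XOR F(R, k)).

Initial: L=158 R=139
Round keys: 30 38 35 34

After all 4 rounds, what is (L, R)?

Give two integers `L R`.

Answer: 234 81

Derivation:
Round 1 (k=30): L=139 R=207
Round 2 (k=38): L=207 R=74
Round 3 (k=35): L=74 R=234
Round 4 (k=34): L=234 R=81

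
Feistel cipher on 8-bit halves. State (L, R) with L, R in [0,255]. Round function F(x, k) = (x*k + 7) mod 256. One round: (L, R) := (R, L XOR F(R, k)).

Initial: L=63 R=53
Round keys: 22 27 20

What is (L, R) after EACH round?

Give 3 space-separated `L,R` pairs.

Answer: 53,170 170,192 192,173

Derivation:
Round 1 (k=22): L=53 R=170
Round 2 (k=27): L=170 R=192
Round 3 (k=20): L=192 R=173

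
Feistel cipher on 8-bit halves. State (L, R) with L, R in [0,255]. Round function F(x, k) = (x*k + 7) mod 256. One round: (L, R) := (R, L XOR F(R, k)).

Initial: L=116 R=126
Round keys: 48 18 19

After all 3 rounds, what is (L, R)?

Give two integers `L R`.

Answer: 163 243

Derivation:
Round 1 (k=48): L=126 R=211
Round 2 (k=18): L=211 R=163
Round 3 (k=19): L=163 R=243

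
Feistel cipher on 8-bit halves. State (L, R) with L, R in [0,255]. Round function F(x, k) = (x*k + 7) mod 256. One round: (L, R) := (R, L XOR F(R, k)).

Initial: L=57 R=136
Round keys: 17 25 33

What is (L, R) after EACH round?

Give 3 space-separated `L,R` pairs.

Round 1 (k=17): L=136 R=54
Round 2 (k=25): L=54 R=197
Round 3 (k=33): L=197 R=90

Answer: 136,54 54,197 197,90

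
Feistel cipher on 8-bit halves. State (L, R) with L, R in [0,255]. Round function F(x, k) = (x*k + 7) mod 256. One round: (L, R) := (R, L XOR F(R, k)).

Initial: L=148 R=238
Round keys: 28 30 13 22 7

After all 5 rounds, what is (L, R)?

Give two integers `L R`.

Round 1 (k=28): L=238 R=155
Round 2 (k=30): L=155 R=223
Round 3 (k=13): L=223 R=193
Round 4 (k=22): L=193 R=66
Round 5 (k=7): L=66 R=20

Answer: 66 20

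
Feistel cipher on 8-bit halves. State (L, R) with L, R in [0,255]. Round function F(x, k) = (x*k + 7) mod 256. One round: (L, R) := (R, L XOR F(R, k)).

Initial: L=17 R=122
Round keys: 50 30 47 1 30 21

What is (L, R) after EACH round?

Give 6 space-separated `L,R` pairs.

Round 1 (k=50): L=122 R=202
Round 2 (k=30): L=202 R=201
Round 3 (k=47): L=201 R=36
Round 4 (k=1): L=36 R=226
Round 5 (k=30): L=226 R=167
Round 6 (k=21): L=167 R=88

Answer: 122,202 202,201 201,36 36,226 226,167 167,88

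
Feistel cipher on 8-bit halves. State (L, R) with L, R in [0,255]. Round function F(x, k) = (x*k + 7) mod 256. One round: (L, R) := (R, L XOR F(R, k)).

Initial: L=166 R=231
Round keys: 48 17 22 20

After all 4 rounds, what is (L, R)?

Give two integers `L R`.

Answer: 96 104

Derivation:
Round 1 (k=48): L=231 R=241
Round 2 (k=17): L=241 R=239
Round 3 (k=22): L=239 R=96
Round 4 (k=20): L=96 R=104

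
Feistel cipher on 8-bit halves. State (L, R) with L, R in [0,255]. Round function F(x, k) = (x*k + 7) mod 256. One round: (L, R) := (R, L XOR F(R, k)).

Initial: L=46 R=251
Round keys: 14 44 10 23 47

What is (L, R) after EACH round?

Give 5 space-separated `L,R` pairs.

Answer: 251,239 239,224 224,40 40,127 127,112

Derivation:
Round 1 (k=14): L=251 R=239
Round 2 (k=44): L=239 R=224
Round 3 (k=10): L=224 R=40
Round 4 (k=23): L=40 R=127
Round 5 (k=47): L=127 R=112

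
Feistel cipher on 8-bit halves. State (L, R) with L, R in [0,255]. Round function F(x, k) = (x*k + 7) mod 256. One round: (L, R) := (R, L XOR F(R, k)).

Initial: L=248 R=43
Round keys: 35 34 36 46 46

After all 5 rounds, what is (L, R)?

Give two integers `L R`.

Round 1 (k=35): L=43 R=16
Round 2 (k=34): L=16 R=12
Round 3 (k=36): L=12 R=167
Round 4 (k=46): L=167 R=5
Round 5 (k=46): L=5 R=74

Answer: 5 74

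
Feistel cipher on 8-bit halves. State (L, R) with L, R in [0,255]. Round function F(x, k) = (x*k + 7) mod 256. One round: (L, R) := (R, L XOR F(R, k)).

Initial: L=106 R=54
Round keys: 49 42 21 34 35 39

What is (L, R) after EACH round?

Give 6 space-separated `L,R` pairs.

Answer: 54,55 55,59 59,233 233,194 194,100 100,129

Derivation:
Round 1 (k=49): L=54 R=55
Round 2 (k=42): L=55 R=59
Round 3 (k=21): L=59 R=233
Round 4 (k=34): L=233 R=194
Round 5 (k=35): L=194 R=100
Round 6 (k=39): L=100 R=129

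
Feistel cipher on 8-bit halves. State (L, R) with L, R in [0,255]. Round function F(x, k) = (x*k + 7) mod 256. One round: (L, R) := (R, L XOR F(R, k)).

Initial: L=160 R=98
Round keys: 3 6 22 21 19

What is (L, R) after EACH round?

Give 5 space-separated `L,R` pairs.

Answer: 98,141 141,55 55,76 76,116 116,239

Derivation:
Round 1 (k=3): L=98 R=141
Round 2 (k=6): L=141 R=55
Round 3 (k=22): L=55 R=76
Round 4 (k=21): L=76 R=116
Round 5 (k=19): L=116 R=239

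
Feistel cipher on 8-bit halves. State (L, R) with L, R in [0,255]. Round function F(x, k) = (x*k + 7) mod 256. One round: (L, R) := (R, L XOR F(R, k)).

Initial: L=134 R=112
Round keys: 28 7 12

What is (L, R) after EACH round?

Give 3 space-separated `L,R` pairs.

Round 1 (k=28): L=112 R=193
Round 2 (k=7): L=193 R=62
Round 3 (k=12): L=62 R=46

Answer: 112,193 193,62 62,46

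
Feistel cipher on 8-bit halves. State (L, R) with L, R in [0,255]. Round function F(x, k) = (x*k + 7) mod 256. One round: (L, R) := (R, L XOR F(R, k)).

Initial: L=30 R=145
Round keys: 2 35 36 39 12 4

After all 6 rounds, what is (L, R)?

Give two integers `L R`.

Answer: 227 53

Derivation:
Round 1 (k=2): L=145 R=55
Round 2 (k=35): L=55 R=29
Round 3 (k=36): L=29 R=44
Round 4 (k=39): L=44 R=166
Round 5 (k=12): L=166 R=227
Round 6 (k=4): L=227 R=53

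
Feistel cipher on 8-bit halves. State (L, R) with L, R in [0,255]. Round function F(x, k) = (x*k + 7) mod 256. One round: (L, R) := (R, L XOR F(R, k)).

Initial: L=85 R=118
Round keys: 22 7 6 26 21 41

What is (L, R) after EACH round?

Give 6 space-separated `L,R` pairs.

Round 1 (k=22): L=118 R=126
Round 2 (k=7): L=126 R=15
Round 3 (k=6): L=15 R=31
Round 4 (k=26): L=31 R=34
Round 5 (k=21): L=34 R=206
Round 6 (k=41): L=206 R=39

Answer: 118,126 126,15 15,31 31,34 34,206 206,39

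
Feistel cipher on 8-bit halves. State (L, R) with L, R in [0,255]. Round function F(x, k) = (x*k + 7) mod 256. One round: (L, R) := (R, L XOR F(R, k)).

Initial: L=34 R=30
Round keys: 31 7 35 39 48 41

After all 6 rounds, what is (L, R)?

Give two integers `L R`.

Round 1 (k=31): L=30 R=139
Round 2 (k=7): L=139 R=202
Round 3 (k=35): L=202 R=46
Round 4 (k=39): L=46 R=195
Round 5 (k=48): L=195 R=185
Round 6 (k=41): L=185 R=107

Answer: 185 107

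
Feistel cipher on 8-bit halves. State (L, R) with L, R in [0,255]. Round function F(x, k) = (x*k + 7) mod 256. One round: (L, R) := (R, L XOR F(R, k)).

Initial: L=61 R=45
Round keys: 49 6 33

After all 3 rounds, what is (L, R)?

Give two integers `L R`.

Round 1 (k=49): L=45 R=153
Round 2 (k=6): L=153 R=176
Round 3 (k=33): L=176 R=46

Answer: 176 46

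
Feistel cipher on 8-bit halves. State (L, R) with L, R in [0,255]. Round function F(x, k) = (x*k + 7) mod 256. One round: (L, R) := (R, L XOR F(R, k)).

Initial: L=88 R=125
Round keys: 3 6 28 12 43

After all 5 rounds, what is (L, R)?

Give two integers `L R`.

Round 1 (k=3): L=125 R=38
Round 2 (k=6): L=38 R=150
Round 3 (k=28): L=150 R=73
Round 4 (k=12): L=73 R=229
Round 5 (k=43): L=229 R=55

Answer: 229 55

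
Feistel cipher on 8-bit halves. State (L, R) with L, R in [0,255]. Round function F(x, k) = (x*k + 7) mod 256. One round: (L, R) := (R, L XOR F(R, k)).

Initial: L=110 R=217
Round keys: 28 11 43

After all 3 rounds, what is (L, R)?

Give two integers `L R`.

Answer: 175 193

Derivation:
Round 1 (k=28): L=217 R=173
Round 2 (k=11): L=173 R=175
Round 3 (k=43): L=175 R=193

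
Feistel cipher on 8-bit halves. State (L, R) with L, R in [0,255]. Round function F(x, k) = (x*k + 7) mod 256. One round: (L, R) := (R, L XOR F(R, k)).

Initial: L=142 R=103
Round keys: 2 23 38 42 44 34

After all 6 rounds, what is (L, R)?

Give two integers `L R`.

Answer: 101 121

Derivation:
Round 1 (k=2): L=103 R=91
Round 2 (k=23): L=91 R=83
Round 3 (k=38): L=83 R=2
Round 4 (k=42): L=2 R=8
Round 5 (k=44): L=8 R=101
Round 6 (k=34): L=101 R=121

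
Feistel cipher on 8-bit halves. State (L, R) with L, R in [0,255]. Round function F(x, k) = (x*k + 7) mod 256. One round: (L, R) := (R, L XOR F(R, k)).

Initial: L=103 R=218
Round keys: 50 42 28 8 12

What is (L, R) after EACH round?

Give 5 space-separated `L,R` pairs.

Answer: 218,252 252,133 133,111 111,250 250,208

Derivation:
Round 1 (k=50): L=218 R=252
Round 2 (k=42): L=252 R=133
Round 3 (k=28): L=133 R=111
Round 4 (k=8): L=111 R=250
Round 5 (k=12): L=250 R=208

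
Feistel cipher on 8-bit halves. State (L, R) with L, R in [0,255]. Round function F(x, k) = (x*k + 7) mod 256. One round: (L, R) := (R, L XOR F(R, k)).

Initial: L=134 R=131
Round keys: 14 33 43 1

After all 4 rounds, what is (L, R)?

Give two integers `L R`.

Answer: 81 69

Derivation:
Round 1 (k=14): L=131 R=183
Round 2 (k=33): L=183 R=29
Round 3 (k=43): L=29 R=81
Round 4 (k=1): L=81 R=69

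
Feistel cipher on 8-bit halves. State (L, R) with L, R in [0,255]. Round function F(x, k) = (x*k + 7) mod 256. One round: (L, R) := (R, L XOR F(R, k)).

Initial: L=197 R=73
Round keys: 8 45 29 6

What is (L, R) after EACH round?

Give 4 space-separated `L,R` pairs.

Answer: 73,138 138,0 0,141 141,85

Derivation:
Round 1 (k=8): L=73 R=138
Round 2 (k=45): L=138 R=0
Round 3 (k=29): L=0 R=141
Round 4 (k=6): L=141 R=85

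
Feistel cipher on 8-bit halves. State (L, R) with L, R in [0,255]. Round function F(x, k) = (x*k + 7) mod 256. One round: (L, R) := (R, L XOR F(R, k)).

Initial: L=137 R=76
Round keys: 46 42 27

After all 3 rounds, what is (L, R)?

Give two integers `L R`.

Round 1 (k=46): L=76 R=38
Round 2 (k=42): L=38 R=15
Round 3 (k=27): L=15 R=186

Answer: 15 186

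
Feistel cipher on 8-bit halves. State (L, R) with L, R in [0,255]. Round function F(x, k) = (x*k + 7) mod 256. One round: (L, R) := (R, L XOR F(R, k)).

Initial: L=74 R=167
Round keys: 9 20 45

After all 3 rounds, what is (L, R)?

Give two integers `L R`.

Answer: 208 59

Derivation:
Round 1 (k=9): L=167 R=172
Round 2 (k=20): L=172 R=208
Round 3 (k=45): L=208 R=59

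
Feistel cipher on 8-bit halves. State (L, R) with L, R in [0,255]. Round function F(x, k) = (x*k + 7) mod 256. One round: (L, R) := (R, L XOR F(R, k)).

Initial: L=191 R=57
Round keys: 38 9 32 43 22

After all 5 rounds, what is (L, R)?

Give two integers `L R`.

Answer: 254 30

Derivation:
Round 1 (k=38): L=57 R=194
Round 2 (k=9): L=194 R=224
Round 3 (k=32): L=224 R=197
Round 4 (k=43): L=197 R=254
Round 5 (k=22): L=254 R=30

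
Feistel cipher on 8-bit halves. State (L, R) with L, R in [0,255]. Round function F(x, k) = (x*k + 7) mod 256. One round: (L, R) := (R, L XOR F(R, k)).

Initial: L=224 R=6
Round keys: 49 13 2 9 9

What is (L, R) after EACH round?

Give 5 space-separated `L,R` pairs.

Answer: 6,205 205,118 118,62 62,67 67,92

Derivation:
Round 1 (k=49): L=6 R=205
Round 2 (k=13): L=205 R=118
Round 3 (k=2): L=118 R=62
Round 4 (k=9): L=62 R=67
Round 5 (k=9): L=67 R=92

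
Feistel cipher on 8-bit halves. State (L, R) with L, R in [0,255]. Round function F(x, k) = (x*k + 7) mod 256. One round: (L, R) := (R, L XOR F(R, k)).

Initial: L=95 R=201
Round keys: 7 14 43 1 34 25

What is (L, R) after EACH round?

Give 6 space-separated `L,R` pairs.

Answer: 201,217 217,44 44,178 178,149 149,99 99,39

Derivation:
Round 1 (k=7): L=201 R=217
Round 2 (k=14): L=217 R=44
Round 3 (k=43): L=44 R=178
Round 4 (k=1): L=178 R=149
Round 5 (k=34): L=149 R=99
Round 6 (k=25): L=99 R=39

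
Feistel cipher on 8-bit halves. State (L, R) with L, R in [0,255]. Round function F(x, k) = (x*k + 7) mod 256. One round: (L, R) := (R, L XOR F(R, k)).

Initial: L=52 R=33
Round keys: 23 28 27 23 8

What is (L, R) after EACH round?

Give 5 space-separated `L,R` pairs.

Answer: 33,202 202,62 62,91 91,10 10,12

Derivation:
Round 1 (k=23): L=33 R=202
Round 2 (k=28): L=202 R=62
Round 3 (k=27): L=62 R=91
Round 4 (k=23): L=91 R=10
Round 5 (k=8): L=10 R=12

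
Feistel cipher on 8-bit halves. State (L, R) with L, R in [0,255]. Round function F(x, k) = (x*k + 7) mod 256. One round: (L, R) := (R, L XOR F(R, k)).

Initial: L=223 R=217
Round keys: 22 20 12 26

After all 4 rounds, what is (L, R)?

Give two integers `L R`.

Answer: 253 143

Derivation:
Round 1 (k=22): L=217 R=114
Round 2 (k=20): L=114 R=54
Round 3 (k=12): L=54 R=253
Round 4 (k=26): L=253 R=143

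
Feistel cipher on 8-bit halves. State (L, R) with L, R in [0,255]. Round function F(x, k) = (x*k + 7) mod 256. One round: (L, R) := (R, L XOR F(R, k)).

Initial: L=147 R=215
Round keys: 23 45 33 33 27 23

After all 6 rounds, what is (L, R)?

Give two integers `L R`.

Round 1 (k=23): L=215 R=203
Round 2 (k=45): L=203 R=97
Round 3 (k=33): L=97 R=67
Round 4 (k=33): L=67 R=203
Round 5 (k=27): L=203 R=51
Round 6 (k=23): L=51 R=87

Answer: 51 87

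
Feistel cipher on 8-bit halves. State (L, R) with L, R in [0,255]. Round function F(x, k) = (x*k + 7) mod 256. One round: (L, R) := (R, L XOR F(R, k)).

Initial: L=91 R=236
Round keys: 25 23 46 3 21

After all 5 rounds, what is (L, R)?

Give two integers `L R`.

Answer: 33 133

Derivation:
Round 1 (k=25): L=236 R=72
Round 2 (k=23): L=72 R=147
Round 3 (k=46): L=147 R=57
Round 4 (k=3): L=57 R=33
Round 5 (k=21): L=33 R=133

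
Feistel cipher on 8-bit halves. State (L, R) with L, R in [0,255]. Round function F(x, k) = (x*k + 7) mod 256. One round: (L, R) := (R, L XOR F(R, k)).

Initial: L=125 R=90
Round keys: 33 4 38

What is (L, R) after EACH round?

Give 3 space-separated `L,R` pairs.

Answer: 90,220 220,45 45,105

Derivation:
Round 1 (k=33): L=90 R=220
Round 2 (k=4): L=220 R=45
Round 3 (k=38): L=45 R=105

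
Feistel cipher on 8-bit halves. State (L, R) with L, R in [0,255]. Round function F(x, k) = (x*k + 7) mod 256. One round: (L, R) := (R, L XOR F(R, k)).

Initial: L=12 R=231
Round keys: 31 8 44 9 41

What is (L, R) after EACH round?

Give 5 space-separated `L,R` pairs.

Round 1 (k=31): L=231 R=12
Round 2 (k=8): L=12 R=128
Round 3 (k=44): L=128 R=11
Round 4 (k=9): L=11 R=234
Round 5 (k=41): L=234 R=138

Answer: 231,12 12,128 128,11 11,234 234,138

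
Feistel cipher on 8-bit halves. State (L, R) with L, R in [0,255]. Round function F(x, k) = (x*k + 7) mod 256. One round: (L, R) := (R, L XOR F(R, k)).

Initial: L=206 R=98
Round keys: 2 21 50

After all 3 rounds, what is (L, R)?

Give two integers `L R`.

Round 1 (k=2): L=98 R=5
Round 2 (k=21): L=5 R=18
Round 3 (k=50): L=18 R=142

Answer: 18 142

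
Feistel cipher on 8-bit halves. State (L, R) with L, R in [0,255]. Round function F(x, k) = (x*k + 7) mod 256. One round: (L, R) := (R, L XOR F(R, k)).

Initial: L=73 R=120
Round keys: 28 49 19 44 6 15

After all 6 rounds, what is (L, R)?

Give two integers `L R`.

Round 1 (k=28): L=120 R=110
Round 2 (k=49): L=110 R=109
Round 3 (k=19): L=109 R=112
Round 4 (k=44): L=112 R=42
Round 5 (k=6): L=42 R=115
Round 6 (k=15): L=115 R=238

Answer: 115 238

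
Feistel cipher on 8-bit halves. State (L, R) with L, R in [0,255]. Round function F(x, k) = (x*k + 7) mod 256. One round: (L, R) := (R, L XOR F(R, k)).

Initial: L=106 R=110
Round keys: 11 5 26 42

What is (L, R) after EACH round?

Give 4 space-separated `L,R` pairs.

Round 1 (k=11): L=110 R=171
Round 2 (k=5): L=171 R=48
Round 3 (k=26): L=48 R=76
Round 4 (k=42): L=76 R=79

Answer: 110,171 171,48 48,76 76,79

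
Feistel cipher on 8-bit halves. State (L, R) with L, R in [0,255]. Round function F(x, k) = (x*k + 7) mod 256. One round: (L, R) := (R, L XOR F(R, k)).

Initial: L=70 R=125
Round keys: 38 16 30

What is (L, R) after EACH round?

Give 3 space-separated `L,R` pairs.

Answer: 125,211 211,74 74,96

Derivation:
Round 1 (k=38): L=125 R=211
Round 2 (k=16): L=211 R=74
Round 3 (k=30): L=74 R=96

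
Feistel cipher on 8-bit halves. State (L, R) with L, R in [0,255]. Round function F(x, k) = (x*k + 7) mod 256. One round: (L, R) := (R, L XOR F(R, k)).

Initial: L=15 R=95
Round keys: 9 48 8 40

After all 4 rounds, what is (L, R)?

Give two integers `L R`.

Answer: 22 31

Derivation:
Round 1 (k=9): L=95 R=81
Round 2 (k=48): L=81 R=104
Round 3 (k=8): L=104 R=22
Round 4 (k=40): L=22 R=31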